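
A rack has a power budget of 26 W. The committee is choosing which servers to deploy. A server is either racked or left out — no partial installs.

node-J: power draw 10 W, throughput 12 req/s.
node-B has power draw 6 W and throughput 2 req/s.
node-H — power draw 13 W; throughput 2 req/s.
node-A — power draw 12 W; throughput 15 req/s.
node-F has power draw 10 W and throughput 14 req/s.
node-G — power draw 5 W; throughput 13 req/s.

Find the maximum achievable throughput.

39

Take node-J, node-F, and node-G: power draw 10 + 10 + 5 = 25 ≤ 26, throughput 12 + 14 + 13 = 39.
No other feasible combination does better.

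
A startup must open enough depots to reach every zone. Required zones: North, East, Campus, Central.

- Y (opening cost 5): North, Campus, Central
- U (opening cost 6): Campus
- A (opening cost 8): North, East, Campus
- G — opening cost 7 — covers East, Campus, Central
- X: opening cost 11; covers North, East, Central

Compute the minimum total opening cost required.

Choose Y and G: together they cover North, East, Campus, Central — every zone.
Total opening cost: 5 + 7 = 12.
No cover costs less than 12.

12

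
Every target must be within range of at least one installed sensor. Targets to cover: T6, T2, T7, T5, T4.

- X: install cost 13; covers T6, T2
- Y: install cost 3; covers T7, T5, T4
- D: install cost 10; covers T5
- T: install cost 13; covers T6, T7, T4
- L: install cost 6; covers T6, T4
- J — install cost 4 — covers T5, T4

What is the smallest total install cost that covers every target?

This is an integer covering problem.
Choose X and Y: together they cover T6, T2, T7, T5, T4 — every target.
Total install cost: 13 + 3 = 16.

16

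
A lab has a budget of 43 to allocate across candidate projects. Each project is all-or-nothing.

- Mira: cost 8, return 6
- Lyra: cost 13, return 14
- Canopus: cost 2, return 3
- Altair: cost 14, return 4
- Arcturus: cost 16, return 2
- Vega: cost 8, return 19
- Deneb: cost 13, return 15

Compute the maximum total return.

Allowing fractional choices, the relaxed optimum would be about 56.2, but projects are indivisible.
Mira + Lyra + Vega + Deneb: cost 8 + 13 + 8 + 13 = 42 ≤ 43, return 6 + 14 + 19 + 15 = 54.
Lyra + Canopus + Vega + Deneb: cost 13 + 2 + 8 + 13 = 36 ≤ 43, return 14 + 3 + 19 + 15 = 51.
Best is Mira, Lyra, Vega, and Deneb with total return 54.

54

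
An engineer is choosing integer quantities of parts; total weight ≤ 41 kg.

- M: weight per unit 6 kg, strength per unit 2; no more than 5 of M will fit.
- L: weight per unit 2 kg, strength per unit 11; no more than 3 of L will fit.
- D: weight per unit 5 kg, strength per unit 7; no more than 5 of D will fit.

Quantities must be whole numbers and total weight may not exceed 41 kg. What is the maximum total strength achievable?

This is a bounded integer knapsack.
L has the best ratio (11/2); taking only L gives at most 3×11 = 33 (stopped by the supply cap of 3).
Mixing does better — 1×M, 3×L, and 5×D: weight 37 ≤ 41, strength 1·2 + 3·11 + 5·7 = 70.

70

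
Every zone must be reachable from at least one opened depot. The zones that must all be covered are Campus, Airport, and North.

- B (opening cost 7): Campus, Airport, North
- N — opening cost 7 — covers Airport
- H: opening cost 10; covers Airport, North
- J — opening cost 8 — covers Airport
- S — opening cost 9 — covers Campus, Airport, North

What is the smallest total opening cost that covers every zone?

B alone covers Campus, Airport, North — every zone.
Total opening cost: 7.

7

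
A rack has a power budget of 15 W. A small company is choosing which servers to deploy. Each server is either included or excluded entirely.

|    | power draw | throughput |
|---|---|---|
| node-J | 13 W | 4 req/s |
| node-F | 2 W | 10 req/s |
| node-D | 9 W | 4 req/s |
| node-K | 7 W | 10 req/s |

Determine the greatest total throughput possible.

Take node-F and node-K: power draw 2 + 7 = 9 ≤ 15, throughput 10 + 10 = 20.
No other feasible combination does better.

20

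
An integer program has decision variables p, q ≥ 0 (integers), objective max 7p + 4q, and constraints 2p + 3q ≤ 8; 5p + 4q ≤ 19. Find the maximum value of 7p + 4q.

21

The continuous relaxation peaks at (3.8, 0) with value 26.60; rounding to a feasible lattice point costs some objective.
(p,q)=(3,0) is feasible, giving 21.
(p,q)=(2,1) is feasible, giving 18.
Maximum is 21 at (p,q)=(3,0).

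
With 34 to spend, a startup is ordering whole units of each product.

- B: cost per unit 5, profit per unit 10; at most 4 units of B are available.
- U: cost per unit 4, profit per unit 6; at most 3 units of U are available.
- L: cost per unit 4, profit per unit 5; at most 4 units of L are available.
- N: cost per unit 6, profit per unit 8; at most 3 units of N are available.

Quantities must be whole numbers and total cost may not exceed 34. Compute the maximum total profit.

4×B, 2×U, and 1×N: cost 34 ≤ 34, profit 4·10 + 2·6 + 1·8 = 60.
4×B, 1×U, 1×L, and 1×N: cost 34 ≤ 34, profit 4·10 + 1·6 + 1·5 + 1·8 = 59.
Best is 60.

60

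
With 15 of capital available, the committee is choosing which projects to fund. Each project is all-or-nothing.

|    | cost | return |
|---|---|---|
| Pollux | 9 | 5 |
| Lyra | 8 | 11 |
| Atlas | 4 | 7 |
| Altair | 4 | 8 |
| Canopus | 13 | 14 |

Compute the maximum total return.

19

Take Lyra and Altair: cost 8 + 4 = 12 ≤ 15, return 11 + 8 = 19.
No other feasible combination does better.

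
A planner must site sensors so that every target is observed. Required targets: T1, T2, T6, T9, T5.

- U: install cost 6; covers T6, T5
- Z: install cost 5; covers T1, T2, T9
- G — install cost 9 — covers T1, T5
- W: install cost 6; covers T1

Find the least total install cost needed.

11

Choose U and Z: together they cover T1, T2, T6, T9, T5 — every target.
Total install cost: 6 + 5 = 11.
No cover costs less than 11.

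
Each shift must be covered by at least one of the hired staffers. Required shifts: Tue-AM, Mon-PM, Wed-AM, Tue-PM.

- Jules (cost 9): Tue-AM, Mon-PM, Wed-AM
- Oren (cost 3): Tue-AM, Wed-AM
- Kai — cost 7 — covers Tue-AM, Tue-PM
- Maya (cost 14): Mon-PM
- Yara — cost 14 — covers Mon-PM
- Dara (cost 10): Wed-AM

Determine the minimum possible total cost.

16

This is an integer covering problem.
The greedy cost-per-new-shift heuristic would pick Oren, Kai, and Jules for 19, but a cheaper cover exists.
Choose Jules and Kai: together they cover Tue-AM, Mon-PM, Wed-AM, Tue-PM — every shift.
Total cost: 9 + 7 = 16.
No cover costs less than 16.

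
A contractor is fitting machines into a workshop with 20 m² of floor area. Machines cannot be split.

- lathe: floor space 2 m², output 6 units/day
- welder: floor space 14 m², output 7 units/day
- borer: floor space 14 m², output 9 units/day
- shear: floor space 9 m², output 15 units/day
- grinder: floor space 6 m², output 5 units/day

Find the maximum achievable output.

26

shear + grinder: floor space 9 + 6 = 15 ≤ 20, output 15 + 5 = 20.
lathe + shear + grinder: floor space 2 + 9 + 6 = 17 ≤ 20, output 6 + 15 + 5 = 26.
lathe + shear: floor space 2 + 9 = 11 ≤ 20, output 6 + 15 = 21.
Best is lathe, shear, and grinder with total output 26.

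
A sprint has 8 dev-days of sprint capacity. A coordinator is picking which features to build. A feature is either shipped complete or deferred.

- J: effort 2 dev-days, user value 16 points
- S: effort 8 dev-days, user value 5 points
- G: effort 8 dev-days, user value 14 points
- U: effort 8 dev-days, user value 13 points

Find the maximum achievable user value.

U: effort 8 ≤ 8, user value 13.
G: effort 8 ≤ 8, user value 14.
J: effort 2 ≤ 8, user value 16.
Best is J with total user value 16.

16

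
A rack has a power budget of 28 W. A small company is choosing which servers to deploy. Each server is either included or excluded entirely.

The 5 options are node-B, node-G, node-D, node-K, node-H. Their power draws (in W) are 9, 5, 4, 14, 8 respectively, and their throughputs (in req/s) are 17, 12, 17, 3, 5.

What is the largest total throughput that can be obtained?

Allowing fractional choices, the relaxed optimum would be about 51.4, but servers are indivisible.
node-B + node-G + node-D: power draw 9 + 5 + 4 = 18 ≤ 28, throughput 17 + 12 + 17 = 46.
node-B + node-G + node-D + node-H: power draw 9 + 5 + 4 + 8 = 26 ≤ 28, throughput 17 + 12 + 17 + 5 = 51.
node-B + node-D + node-H: power draw 9 + 4 + 8 = 21 ≤ 28, throughput 17 + 17 + 5 = 39.
Best is node-B, node-G, node-D, and node-H with total throughput 51.

51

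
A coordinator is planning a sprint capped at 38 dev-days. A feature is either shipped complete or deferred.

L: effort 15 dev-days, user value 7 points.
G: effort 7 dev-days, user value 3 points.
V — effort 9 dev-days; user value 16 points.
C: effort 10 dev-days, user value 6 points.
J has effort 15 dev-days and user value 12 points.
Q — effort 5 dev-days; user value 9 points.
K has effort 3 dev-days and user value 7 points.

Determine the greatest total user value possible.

This is a 0-1 knapsack instance.
V + J + Q + K: effort 9 + 15 + 5 + 3 = 32 ≤ 38, user value 16 + 12 + 9 + 7 = 44.
G + V + C + Q + K: effort 7 + 9 + 10 + 5 + 3 = 34 ≤ 38, user value 3 + 16 + 6 + 9 + 7 = 41.
V + C + J + K: effort 9 + 10 + 15 + 3 = 37 ≤ 38, user value 16 + 6 + 12 + 7 = 41.
Best is V, J, Q, and K with total user value 44.

44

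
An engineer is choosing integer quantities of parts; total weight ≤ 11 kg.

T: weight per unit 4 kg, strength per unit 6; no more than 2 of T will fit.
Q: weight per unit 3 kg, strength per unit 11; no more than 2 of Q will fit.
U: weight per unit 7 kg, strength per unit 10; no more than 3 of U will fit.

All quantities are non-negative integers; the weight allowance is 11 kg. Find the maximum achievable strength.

Take 1×T and 2×Q: weight 10 ≤ 11, strength 1·6 + 2·11 = 28.
Q has the best ratio (11/3) and is taken to its limit of 2; remaining capacity is filled optimally with the others.

28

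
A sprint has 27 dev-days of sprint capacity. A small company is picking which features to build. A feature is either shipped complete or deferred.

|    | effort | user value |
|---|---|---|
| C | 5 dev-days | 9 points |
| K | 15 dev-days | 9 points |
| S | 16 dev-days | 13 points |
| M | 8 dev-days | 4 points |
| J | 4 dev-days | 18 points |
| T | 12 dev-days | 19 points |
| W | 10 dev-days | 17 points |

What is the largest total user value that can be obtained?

Treat it as a binary knapsack problem.
Allowing fractional choices, the relaxed optimum would be about 56.7, but features are indivisible.
C + M + J + W: effort 5 + 8 + 4 + 10 = 27 ≤ 27, user value 9 + 4 + 18 + 17 = 48.
C + J + T: effort 5 + 4 + 12 = 21 ≤ 27, user value 9 + 18 + 19 = 46.
J + T + W: effort 4 + 12 + 10 = 26 ≤ 27, user value 18 + 19 + 17 = 54.
Best is J, T, and W with total user value 54.

54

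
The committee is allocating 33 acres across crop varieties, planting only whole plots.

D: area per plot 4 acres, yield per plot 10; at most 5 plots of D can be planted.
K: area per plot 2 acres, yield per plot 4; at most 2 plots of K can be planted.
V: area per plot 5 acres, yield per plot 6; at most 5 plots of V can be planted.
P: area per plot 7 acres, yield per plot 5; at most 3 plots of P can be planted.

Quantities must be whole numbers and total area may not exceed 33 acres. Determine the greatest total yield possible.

66

D has the best ratio (10/4); taking only D gives at most 5×10 = 50 (stopped by the supply cap of 5).
Mixing does better — 5×D, 1×K, and 2×V: area 32 ≤ 33, yield 5·10 + 1·4 + 2·6 = 66.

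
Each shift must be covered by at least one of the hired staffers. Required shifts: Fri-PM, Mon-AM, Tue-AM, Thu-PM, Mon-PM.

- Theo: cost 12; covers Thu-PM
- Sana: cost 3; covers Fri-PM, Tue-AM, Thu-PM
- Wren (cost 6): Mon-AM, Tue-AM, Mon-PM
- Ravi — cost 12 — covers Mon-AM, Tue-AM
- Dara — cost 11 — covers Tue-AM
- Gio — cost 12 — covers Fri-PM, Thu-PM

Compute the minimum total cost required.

Choose Sana and Wren: together they cover Fri-PM, Mon-AM, Tue-AM, Thu-PM, Mon-PM — every shift.
Total cost: 3 + 6 = 9.

9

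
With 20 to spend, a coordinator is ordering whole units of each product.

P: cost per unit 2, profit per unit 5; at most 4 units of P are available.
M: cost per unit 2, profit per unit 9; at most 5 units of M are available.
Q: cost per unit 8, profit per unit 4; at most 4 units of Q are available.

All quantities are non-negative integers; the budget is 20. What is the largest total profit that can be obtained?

65

M has the best ratio (9/2); taking only M gives at most 5×9 = 45 (stopped by the supply cap of 5).
Mixing does better — 4×P and 5×M: cost 18 ≤ 20, profit 4·5 + 5·9 = 65.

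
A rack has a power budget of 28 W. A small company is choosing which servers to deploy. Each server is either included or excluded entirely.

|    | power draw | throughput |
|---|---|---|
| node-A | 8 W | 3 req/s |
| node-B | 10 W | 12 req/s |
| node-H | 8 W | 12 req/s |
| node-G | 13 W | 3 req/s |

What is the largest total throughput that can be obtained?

27

Allowing fractional choices, the relaxed optimum would be about 27.5, but servers are indivisible.
node-A + node-H: power draw 8 + 8 = 16 ≤ 28, throughput 3 + 12 = 15.
node-B + node-H: power draw 10 + 8 = 18 ≤ 28, throughput 12 + 12 = 24.
node-A + node-B + node-H: power draw 8 + 10 + 8 = 26 ≤ 28, throughput 3 + 12 + 12 = 27.
Best is node-A, node-B, and node-H with total throughput 27.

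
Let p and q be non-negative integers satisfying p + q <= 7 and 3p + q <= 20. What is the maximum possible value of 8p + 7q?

55

(p,q)=(6,1) is feasible, giving 55.
(p,q)=(5,2) is feasible, giving 54.
No feasible integer point exceeds 55.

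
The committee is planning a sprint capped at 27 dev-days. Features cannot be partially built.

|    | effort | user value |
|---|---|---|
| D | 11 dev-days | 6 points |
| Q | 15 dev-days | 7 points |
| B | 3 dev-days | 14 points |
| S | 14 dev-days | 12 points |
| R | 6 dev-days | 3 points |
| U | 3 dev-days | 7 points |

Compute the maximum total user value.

Allowing fractional choices, the relaxed optimum would be about 36.8, but features are indivisible.
B + S + U: effort 3 + 14 + 3 = 20 ≤ 27, user value 14 + 12 + 7 = 33.
B + S + R + U: effort 3 + 14 + 6 + 3 = 26 ≤ 27, user value 14 + 12 + 3 + 7 = 36.
Q + B + R + U: effort 15 + 3 + 6 + 3 = 27 ≤ 27, user value 7 + 14 + 3 + 7 = 31.
Best is B, S, R, and U with total user value 36.

36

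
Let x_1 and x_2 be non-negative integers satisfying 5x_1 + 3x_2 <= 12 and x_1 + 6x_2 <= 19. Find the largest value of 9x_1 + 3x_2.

18

The continuous relaxation peaks at (2.4, 0) with value 21.60; rounding to a feasible lattice point costs some objective.
(x_1,x_2)=(2,0): 5·2+3·0=10≤12, 1·2+6·0=2≤19, objective 18.
(x_1,x_2)=(1,1): 5·1+3·1=8≤12, 1·1+6·1=7≤19, objective 12.
(x_1,x_2)=(1,0): 5·1+3·0=5≤12, 1·1+6·0=1≤19, objective 9.
No feasible integer point exceeds 18.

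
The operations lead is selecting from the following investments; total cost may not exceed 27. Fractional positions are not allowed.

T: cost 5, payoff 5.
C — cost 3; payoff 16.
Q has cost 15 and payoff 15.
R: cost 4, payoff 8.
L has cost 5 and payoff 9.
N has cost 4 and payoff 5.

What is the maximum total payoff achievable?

48

This is a 0-1 knapsack instance.
Allowing fractional choices, the relaxed optimum would be about 49.0, but investments are indivisible.
C + Q + R + L: cost 3 + 15 + 4 + 5 = 27 ≤ 27, payoff 16 + 15 + 8 + 9 = 48.
C + Q + L + N: cost 3 + 15 + 5 + 4 = 27 ≤ 27, payoff 16 + 15 + 9 + 5 = 45.
Best is C, Q, R, and L with total payoff 48.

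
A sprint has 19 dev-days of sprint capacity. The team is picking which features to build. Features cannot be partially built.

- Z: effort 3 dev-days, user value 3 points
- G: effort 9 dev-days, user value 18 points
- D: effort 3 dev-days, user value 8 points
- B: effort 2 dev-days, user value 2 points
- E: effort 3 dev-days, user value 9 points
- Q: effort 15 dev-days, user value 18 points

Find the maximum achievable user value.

This is an integer program with binary decision variables.
Allowing fractional choices, the relaxed optimum would be about 39.8, but features are indivisible.
G + D + B + E: effort 9 + 3 + 2 + 3 = 17 ≤ 19, user value 18 + 8 + 2 + 9 = 37.
Z + G + D + E: effort 3 + 9 + 3 + 3 = 18 ≤ 19, user value 3 + 18 + 8 + 9 = 38.
G + D + E: effort 9 + 3 + 3 = 15 ≤ 19, user value 18 + 8 + 9 = 35.
Best is Z, G, D, and E with total user value 38.

38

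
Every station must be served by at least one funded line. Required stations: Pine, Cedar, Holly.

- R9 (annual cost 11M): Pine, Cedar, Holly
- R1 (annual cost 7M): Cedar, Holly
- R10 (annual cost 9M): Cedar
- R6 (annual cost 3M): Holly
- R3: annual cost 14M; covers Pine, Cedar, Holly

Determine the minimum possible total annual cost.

11

The greedy cost-per-new-station heuristic would pick R6 and R9 for 14, but a cheaper cover exists.
R9 alone covers Pine, Cedar, Holly — every station.
Total annual cost: 11.
No cover costs less than 11.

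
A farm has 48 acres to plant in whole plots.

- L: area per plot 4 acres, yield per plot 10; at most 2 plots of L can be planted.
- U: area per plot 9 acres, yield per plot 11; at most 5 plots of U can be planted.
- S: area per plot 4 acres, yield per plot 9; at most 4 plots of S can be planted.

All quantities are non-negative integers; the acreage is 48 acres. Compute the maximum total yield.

80

1×L, 3×U, and 4×S: area 47 ≤ 48, yield 1·10 + 3·11 + 4·9 = 79.
2×L, 3×U, and 3×S: area 47 ≤ 48, yield 2·10 + 3·11 + 3·9 = 80.
Best is 80.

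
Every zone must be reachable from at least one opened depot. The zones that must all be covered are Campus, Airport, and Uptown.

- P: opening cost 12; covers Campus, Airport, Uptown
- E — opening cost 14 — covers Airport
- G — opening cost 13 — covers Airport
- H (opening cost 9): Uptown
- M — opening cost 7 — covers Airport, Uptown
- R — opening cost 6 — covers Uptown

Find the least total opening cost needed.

The greedy cost-per-new-zone heuristic would pick M and P for 19, but a cheaper cover exists.
P alone covers Campus, Airport, Uptown — every zone.
Total opening cost: 12.
No cover costs less than 12.

12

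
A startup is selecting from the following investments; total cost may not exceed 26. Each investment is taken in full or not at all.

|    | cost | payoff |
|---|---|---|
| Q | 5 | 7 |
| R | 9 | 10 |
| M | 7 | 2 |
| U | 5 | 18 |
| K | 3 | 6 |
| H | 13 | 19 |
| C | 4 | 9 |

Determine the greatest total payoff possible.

52

This is an integer program with binary decision variables.
Take U, K, H, and C: cost 5 + 3 + 13 + 4 = 25 ≤ 26, payoff 18 + 6 + 19 + 9 = 52.
No other feasible combination does better.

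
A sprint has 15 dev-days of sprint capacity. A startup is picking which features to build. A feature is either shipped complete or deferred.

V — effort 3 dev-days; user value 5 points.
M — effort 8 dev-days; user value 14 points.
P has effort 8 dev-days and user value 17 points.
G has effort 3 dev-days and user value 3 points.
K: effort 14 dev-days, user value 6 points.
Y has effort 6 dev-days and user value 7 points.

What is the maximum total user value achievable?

Allowing fractional choices, the relaxed optimum would be about 29.2, but features are indivisible.
V + P + G: effort 3 + 8 + 3 = 14 ≤ 15, user value 5 + 17 + 3 = 25.
P + Y: effort 8 + 6 = 14 ≤ 15, user value 17 + 7 = 24.
Best is V, P, and G with total user value 25.

25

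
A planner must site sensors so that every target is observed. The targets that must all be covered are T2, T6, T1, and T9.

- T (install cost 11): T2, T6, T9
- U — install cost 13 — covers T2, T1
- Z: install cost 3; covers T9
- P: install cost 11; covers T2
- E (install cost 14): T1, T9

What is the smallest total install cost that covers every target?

The greedy cost-per-new-target heuristic would pick Z, T, and U for 27, but a cheaper cover exists.
Choose T and U: together they cover T2, T6, T1, T9 — every target.
Total install cost: 11 + 13 = 24.
No cover costs less than 24.

24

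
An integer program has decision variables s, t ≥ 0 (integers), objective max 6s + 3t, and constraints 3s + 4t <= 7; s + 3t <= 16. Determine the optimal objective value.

12

The continuous relaxation peaks at (2.33, 0) with value 14.00; rounding to a feasible lattice point costs some objective.
(s,t)=(2,0): 3·2+4·0=6≤7, 1·2+3·0=2≤16, objective 12.
(s,t)=(1,1): 3·1+4·1=7≤7, 1·1+3·1=4≤16, objective 9.
(s,t)=(1,0): 3·1+4·0=3≤7, 1·1+3·0=1≤16, objective 6.
No feasible integer point exceeds 12.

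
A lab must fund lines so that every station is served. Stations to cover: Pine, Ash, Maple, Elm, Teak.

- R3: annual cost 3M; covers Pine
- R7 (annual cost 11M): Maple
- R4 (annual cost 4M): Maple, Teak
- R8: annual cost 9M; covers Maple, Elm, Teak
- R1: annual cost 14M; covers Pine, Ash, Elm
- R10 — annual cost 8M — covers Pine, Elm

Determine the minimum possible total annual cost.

18

This is a weighted set-cover instance.
Choose R4 and R1: together they cover Pine, Ash, Maple, Elm, Teak — every station.
Total annual cost: 4 + 14 = 18.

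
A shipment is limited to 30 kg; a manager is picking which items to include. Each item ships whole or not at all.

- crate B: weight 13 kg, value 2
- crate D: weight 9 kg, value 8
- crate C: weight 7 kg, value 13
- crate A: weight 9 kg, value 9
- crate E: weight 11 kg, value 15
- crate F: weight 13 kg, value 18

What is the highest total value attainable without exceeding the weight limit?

Allowing fractional choices, the relaxed optimum would be about 44.6, but items are indivisible.
crate C + crate A + crate F: weight 7 + 9 + 13 = 29 ≤ 30, value 13 + 9 + 18 = 40.
crate D + crate C + crate F: weight 9 + 7 + 13 = 29 ≤ 30, value 8 + 13 + 18 = 39.
Best is crate C, crate A, and crate F with total value 40.

40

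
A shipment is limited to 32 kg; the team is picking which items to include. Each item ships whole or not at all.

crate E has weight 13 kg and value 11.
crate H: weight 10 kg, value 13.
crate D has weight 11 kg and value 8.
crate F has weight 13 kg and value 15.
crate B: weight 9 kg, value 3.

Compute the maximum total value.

This is a 0-1 knapsack instance.
Allowing fractional choices, the relaxed optimum would be about 35.6, but items are indivisible.
crate H + crate F + crate B: weight 10 + 13 + 9 = 32 ≤ 32, value 13 + 15 + 3 = 31.
crate H + crate F: weight 10 + 13 = 23 ≤ 32, value 13 + 15 = 28.
Best is crate H, crate F, and crate B with total value 31.

31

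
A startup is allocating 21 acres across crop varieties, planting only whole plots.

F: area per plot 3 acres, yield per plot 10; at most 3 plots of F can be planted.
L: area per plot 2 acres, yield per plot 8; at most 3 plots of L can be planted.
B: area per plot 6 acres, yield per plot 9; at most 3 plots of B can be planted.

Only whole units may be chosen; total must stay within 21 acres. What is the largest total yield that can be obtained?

This is a bounded integer knapsack.
3×F, 2×L, and 1×B: area 19 ≤ 21, yield 3·10 + 2·8 + 1·9 = 55.
3×F, 3×L, and 1×B: area 21 ≤ 21, yield 3·10 + 3·8 + 1·9 = 63.
Best is 63.

63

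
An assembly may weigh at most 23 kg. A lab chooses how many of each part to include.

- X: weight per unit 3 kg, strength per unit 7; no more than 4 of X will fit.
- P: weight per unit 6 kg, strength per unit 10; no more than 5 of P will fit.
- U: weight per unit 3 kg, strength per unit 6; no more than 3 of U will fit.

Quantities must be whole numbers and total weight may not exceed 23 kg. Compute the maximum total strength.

46

4×X, 1×P, and 1×U: weight 21 ≤ 23, strength 4·7 + 1·10 + 1·6 = 44.
4×X and 3×U: weight 21 ≤ 23, strength 4·7 + 3·6 = 46.
Best is 46.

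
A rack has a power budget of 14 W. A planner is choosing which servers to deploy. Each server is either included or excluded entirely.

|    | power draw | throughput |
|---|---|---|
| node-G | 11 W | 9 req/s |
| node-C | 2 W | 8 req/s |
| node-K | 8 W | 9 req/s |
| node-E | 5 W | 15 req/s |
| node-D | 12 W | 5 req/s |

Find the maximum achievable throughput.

Take node-K and node-E: power draw 8 + 5 = 13 ≤ 14, throughput 9 + 15 = 24.
No other feasible combination does better.

24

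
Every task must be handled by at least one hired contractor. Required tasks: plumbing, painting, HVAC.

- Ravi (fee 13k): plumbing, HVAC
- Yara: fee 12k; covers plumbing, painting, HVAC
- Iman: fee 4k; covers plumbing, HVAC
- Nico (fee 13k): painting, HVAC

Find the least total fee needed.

12

The greedy cost-per-new-task heuristic would pick Iman and Yara for 16, but a cheaper cover exists.
Yara alone covers plumbing, painting, HVAC — every task.
Total fee: 12.
No cover costs less than 12.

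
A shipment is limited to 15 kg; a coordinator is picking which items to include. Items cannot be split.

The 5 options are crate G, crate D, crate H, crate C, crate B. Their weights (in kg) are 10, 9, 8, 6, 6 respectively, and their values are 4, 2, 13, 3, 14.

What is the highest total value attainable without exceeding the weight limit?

27

Take crate H and crate B: weight 8 + 6 = 14 ≤ 15, value 13 + 14 = 27.
No other feasible combination does better.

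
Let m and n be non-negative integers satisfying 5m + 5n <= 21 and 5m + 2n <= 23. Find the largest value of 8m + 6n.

32

(m,n)=(4,0): 5·4+5·0=20≤21, 5·4+2·0=20≤23, objective 32.
(m,n)=(3,1): 5·3+5·1=20≤21, 5·3+2·1=17≤23, objective 30.
(m,n)=(3,0): 5·3+5·0=15≤21, 5·3+2·0=15≤23, objective 24.
The best lattice point is (4,0), giving 32.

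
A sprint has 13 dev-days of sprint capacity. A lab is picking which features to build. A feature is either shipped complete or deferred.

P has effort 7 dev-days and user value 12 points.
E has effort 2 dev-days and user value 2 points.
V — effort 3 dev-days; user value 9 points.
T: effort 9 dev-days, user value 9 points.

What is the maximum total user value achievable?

23

Treat it as a binary knapsack problem.
Take P, E, and V: effort 7 + 2 + 3 = 12 ≤ 13, user value 12 + 2 + 9 = 23.
No other feasible combination does better.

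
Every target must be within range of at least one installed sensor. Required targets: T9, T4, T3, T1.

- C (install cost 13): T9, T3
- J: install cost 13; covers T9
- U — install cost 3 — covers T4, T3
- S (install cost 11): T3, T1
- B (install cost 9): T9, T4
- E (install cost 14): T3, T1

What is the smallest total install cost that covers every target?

20

This is a weighted set-cover instance.
The greedy cost-per-new-target heuristic would pick U, B, and S for 23, but a cheaper cover exists.
Choose S and B: together they cover T9, T4, T3, T1 — every target.
Total install cost: 11 + 9 = 20.
No cover costs less than 20.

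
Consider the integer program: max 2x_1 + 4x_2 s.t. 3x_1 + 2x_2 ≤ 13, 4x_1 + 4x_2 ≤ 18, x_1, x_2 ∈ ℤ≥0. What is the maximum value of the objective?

16

The continuous relaxation peaks at (0, 4.5) with value 18.00; rounding to a feasible lattice point costs some objective.
(x_1,x_2)=(0,4) is feasible, giving 16.
(x_1,x_2)=(1,3) is feasible, giving 14.
(x_1,x_2)=(0,3) is feasible, giving 12.
Maximum is 16 at (x_1,x_2)=(0,4).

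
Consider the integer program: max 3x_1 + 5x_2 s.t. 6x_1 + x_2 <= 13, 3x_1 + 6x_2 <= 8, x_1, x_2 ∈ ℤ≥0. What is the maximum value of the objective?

(x_1,x_2)=(2,0): 6·2+1·0=12≤13, 3·2+6·0=6≤8, objective 6.
(x_1,x_2)=(1,0): 6·1+1·0=6≤13, 3·1+6·0=3≤8, objective 3.
Maximum is 6 at (x_1,x_2)=(2,0).

6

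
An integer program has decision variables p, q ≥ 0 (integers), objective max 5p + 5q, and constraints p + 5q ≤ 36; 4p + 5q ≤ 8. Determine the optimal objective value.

10

(p,q)=(2,0): 1·2+5·0=2≤36, 4·2+5·0=8≤8, objective 10.
(p,q)=(1,0): 1·1+5·0=1≤36, 4·1+5·0=4≤8, objective 5.
The best lattice point is (2,0), giving 10.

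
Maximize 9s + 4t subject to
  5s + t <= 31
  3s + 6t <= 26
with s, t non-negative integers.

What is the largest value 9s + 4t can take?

58

Relaxing integrality, the LP optimum is 58.81 at (s,t) = (5.93, 1.37), which is not an integer point.
(s,t)=(6,1): 5·6+1·1=31≤31, 3·6+6·1=24≤26, objective 58.
(s,t)=(6,0): 5·6+1·0=30≤31, 3·6+6·0=18≤26, objective 54.
(s,t)=(5,1): 5·5+1·1=26≤31, 3·5+6·1=21≤26, objective 49.
(s,t)=(5,0): 5·5+1·0=25≤31, 3·5+6·0=15≤26, objective 45.
The best lattice point is (6,1), giving 58.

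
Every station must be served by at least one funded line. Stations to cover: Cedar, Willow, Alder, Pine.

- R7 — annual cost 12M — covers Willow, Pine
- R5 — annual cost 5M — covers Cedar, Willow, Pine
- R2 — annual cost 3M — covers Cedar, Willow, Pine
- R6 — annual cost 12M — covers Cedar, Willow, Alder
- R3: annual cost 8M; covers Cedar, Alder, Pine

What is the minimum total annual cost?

11

This is a weighted set-cover instance.
Choose R2 and R3: together they cover Cedar, Willow, Alder, Pine — every station.
Total annual cost: 3 + 8 = 11.
No cover costs less than 11.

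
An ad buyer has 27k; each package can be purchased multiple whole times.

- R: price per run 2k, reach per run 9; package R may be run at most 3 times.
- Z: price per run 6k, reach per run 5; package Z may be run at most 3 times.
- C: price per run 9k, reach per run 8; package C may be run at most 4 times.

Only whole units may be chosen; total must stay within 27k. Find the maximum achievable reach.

45

3×R, 2×Z, and 1×C: price 27 ≤ 27, reach 3·9 + 2·5 + 1·8 = 45.
3×R and 2×C: price 24 ≤ 27, reach 3·9 + 2·8 = 43.
Best is 45.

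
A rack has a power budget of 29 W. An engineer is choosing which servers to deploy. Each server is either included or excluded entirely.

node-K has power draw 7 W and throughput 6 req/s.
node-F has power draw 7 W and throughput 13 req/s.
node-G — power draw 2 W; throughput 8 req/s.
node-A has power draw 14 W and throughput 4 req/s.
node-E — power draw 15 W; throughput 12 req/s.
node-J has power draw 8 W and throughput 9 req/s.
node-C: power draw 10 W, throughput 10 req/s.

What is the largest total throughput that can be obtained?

node-K + node-F + node-G + node-C: power draw 7 + 7 + 2 + 10 = 26 ≤ 29, throughput 6 + 13 + 8 + 10 = 37.
node-F + node-G + node-J + node-C: power draw 7 + 2 + 8 + 10 = 27 ≤ 29, throughput 13 + 8 + 9 + 10 = 40.
Best is node-F, node-G, node-J, and node-C with total throughput 40.

40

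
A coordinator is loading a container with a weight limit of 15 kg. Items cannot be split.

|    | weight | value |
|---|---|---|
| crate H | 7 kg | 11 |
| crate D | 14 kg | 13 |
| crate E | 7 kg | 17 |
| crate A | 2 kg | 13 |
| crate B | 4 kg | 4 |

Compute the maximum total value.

This is a 0-1 knapsack instance.
Allowing fractional choices, the relaxed optimum would be about 39.4, but items are indivisible.
crate E + crate A: weight 7 + 2 = 9 ≤ 15, value 17 + 13 = 30.
crate E + crate A + crate B: weight 7 + 2 + 4 = 13 ≤ 15, value 17 + 13 + 4 = 34.
Best is crate E, crate A, and crate B with total value 34.

34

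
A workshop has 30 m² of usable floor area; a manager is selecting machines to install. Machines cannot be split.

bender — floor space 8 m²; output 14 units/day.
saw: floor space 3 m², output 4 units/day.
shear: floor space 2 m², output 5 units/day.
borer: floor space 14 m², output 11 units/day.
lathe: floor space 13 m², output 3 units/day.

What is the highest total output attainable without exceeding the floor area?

34

Allowing fractional choices, the relaxed optimum would be about 34.7, but machines are indivisible.
bender + saw + shear + borer: floor space 8 + 3 + 2 + 14 = 27 ≤ 30, output 14 + 4 + 5 + 11 = 34.
bender + shear + borer: floor space 8 + 2 + 14 = 24 ≤ 30, output 14 + 5 + 11 = 30.
bender + saw + borer: floor space 8 + 3 + 14 = 25 ≤ 30, output 14 + 4 + 11 = 29.
Best is bender, saw, shear, and borer with total output 34.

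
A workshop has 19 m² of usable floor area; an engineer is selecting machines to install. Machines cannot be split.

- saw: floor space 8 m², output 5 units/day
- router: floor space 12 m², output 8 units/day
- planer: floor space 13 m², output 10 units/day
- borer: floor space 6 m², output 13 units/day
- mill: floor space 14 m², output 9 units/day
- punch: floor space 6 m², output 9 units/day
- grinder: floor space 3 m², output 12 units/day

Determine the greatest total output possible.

34

This is an integer program with binary decision variables.
Allowing fractional choices, the relaxed optimum would be about 37.1, but machines are indivisible.
borer + punch + grinder: floor space 6 + 6 + 3 = 15 ≤ 19, output 13 + 9 + 12 = 34.
saw + borer + grinder: floor space 8 + 6 + 3 = 17 ≤ 19, output 5 + 13 + 12 = 30.
Best is borer, punch, and grinder with total output 34.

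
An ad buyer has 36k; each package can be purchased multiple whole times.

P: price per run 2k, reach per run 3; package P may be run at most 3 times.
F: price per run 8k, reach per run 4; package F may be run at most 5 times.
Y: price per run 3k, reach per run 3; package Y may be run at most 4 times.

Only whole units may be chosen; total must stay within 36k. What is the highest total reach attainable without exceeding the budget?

29

P has the best ratio (3/2); taking only P gives at most 3×3 = 9 (stopped by the supply cap of 3).
Mixing does better — 3×P, 2×F, and 4×Y: price 34 ≤ 36, reach 3·3 + 2·4 + 4·3 = 29.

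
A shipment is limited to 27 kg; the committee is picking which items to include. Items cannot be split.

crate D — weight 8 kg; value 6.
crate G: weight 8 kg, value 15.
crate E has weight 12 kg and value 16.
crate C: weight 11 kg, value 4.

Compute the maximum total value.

31

crate D + crate E: weight 8 + 12 = 20 ≤ 27, value 6 + 16 = 22.
crate D + crate G + crate C: weight 8 + 8 + 11 = 27 ≤ 27, value 6 + 15 + 4 = 25.
crate G + crate E: weight 8 + 12 = 20 ≤ 27, value 15 + 16 = 31.
Best is crate G and crate E with total value 31.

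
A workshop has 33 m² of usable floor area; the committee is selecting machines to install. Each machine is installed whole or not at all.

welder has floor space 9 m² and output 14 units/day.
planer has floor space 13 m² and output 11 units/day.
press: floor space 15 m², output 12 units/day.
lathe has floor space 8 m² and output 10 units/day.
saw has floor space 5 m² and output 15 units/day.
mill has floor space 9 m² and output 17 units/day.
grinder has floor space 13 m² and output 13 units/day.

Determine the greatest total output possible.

56

saw + mill + grinder: floor space 5 + 9 + 13 = 27 ≤ 33, output 15 + 17 + 13 = 45.
welder + lathe + saw + mill: floor space 9 + 8 + 5 + 9 = 31 ≤ 33, output 14 + 10 + 15 + 17 = 56.
welder + saw + mill: floor space 9 + 5 + 9 = 23 ≤ 33, output 14 + 15 + 17 = 46.
Best is welder, lathe, saw, and mill with total output 56.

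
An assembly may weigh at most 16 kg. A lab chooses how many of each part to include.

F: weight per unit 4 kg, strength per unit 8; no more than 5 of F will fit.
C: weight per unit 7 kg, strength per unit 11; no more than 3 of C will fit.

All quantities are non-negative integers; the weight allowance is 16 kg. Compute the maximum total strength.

F has the best ratio (8/4); taking only F gives at most 4×8 = 32 (stopped by the weight limit).
Optimal: 4×F: weight 16 ≤ 16, strength 4·8 = 32.

32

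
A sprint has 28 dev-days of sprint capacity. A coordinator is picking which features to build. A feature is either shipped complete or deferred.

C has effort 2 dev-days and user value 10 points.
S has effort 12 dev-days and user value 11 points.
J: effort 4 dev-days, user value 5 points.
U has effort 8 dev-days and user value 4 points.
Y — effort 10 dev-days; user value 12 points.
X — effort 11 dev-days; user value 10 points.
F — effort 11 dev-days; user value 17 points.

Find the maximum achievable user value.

Allowing fractional choices, the relaxed optimum would be about 44.9, but features are indivisible.
C + J + X + F: effort 2 + 4 + 11 + 11 = 28 ≤ 28, user value 10 + 5 + 10 + 17 = 42.
C + J + Y + F: effort 2 + 4 + 10 + 11 = 27 ≤ 28, user value 10 + 5 + 12 + 17 = 44.
Best is C, J, Y, and F with total user value 44.

44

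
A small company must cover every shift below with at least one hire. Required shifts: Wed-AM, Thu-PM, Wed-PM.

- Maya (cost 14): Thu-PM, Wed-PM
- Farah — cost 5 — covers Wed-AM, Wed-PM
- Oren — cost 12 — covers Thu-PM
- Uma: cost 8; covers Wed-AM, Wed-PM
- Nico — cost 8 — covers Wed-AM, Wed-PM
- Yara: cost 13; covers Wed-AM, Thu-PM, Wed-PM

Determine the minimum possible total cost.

The greedy cost-per-new-shift heuristic would pick Farah and Oren for 17, but a cheaper cover exists.
Yara alone covers Wed-AM, Thu-PM, Wed-PM — every shift.
Total cost: 13.
No cover costs less than 13.

13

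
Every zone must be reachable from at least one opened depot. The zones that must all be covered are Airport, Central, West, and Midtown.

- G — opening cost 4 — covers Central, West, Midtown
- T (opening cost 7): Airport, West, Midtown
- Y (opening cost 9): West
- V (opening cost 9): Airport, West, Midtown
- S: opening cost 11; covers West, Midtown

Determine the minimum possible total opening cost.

11

Choose G and T: together they cover Airport, Central, West, Midtown — every zone.
Total opening cost: 4 + 7 = 11.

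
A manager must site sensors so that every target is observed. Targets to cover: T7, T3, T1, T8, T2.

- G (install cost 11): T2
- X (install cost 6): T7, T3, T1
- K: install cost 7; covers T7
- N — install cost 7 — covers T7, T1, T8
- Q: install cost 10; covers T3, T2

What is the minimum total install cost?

Choose N and Q: together they cover T7, T3, T1, T8, T2 — every target.
Total install cost: 7 + 10 = 17.

17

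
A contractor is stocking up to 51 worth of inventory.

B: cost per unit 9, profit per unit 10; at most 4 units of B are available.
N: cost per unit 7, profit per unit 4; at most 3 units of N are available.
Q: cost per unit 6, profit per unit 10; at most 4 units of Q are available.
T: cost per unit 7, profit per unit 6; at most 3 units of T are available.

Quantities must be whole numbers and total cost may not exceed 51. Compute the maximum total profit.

This is a bounded integer knapsack.
2×B, 4×Q, and 1×T: cost 49 ≤ 51, profit 2·10 + 4·10 + 1·6 = 66.
3×B and 4×Q: cost 51 ≤ 51, profit 3·10 + 4·10 = 70.
Best is 70.

70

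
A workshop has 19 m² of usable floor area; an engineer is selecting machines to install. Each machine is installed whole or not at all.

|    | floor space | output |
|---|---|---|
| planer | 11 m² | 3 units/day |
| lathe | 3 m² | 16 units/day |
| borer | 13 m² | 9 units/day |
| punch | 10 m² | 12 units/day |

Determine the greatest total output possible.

28

lathe + borer: floor space 3 + 13 = 16 ≤ 19, output 16 + 9 = 25.
lathe + punch: floor space 3 + 10 = 13 ≤ 19, output 16 + 12 = 28.
planer + lathe: floor space 11 + 3 = 14 ≤ 19, output 3 + 16 = 19.
Best is lathe and punch with total output 28.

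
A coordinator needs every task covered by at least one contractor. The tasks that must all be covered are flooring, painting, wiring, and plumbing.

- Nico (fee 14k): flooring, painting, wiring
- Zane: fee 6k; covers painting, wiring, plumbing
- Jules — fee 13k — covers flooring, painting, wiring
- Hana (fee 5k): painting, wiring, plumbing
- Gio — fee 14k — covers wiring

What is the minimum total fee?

This is a weighted set-cover instance.
Choose Jules and Hana: together they cover flooring, painting, wiring, plumbing — every task.
Total fee: 13 + 5 = 18.

18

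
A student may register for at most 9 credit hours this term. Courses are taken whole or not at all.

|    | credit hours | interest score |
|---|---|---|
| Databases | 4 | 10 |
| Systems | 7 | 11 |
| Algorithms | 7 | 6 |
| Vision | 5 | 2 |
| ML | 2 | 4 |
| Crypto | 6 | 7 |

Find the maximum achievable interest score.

This is an integer program with binary decision variables.
Take Systems and ML: credit hours 7 + 2 = 9 ≤ 9, interest score 11 + 4 = 15.
No other feasible combination does better.

15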